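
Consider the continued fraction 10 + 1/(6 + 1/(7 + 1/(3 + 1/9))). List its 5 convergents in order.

Using the convergent recurrence p_i = a_i*p_{i-1} + p_{i-2}, q_i = a_i*q_{i-1} + q_{i-2} with p_{-2}=0, p_{-1}=1, q_{-2}=1, q_{-1}=0:
  i=0: a_0=10, p_0 = 10*1 + 0 = 10, q_0 = 10*0 + 1 = 1.
  i=1: a_1=6, p_1 = 6*10 + 1 = 61, q_1 = 6*1 + 0 = 6.
  i=2: a_2=7, p_2 = 7*61 + 10 = 437, q_2 = 7*6 + 1 = 43.
  i=3: a_3=3, p_3 = 3*437 + 61 = 1372, q_3 = 3*43 + 6 = 135.
  i=4: a_4=9, p_4 = 9*1372 + 437 = 12785, q_4 = 9*135 + 43 = 1258.

10/1, 61/6, 437/43, 1372/135, 12785/1258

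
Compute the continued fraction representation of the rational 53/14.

Run the Euclidean algorithm on 53 and 14; the successive quotients are the partial quotients a_0, a_1, ... (each step inverts the fractional part left over by the previous one):
  53 = 3*14 + 11, so a_0 = 3.
  14 = 1*11 + 3, so a_1 = 1.
  11 = 3*3 + 2, so a_2 = 3.
  3 = 1*2 + 1, so a_3 = 1.
  2 = 2*1 + 0, so a_4 = 2.
The remainder reaches 0 after 5 divisions, so the expansion has 5 partial quotients, read off in order.

[3; 1, 3, 1, 2]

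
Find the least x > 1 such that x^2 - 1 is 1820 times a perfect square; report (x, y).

First expand sqrt(1820) as a continued fraction. With x_i = (sqrt(1820) + m_i)/d_i and (m_0, d_0) = (0, 1): a_0 = floor(sqrt(1820)) = 42, since 42^2 = 1764 <= 1820 < 1849 = 43^2.
Iterate m_{i+1} = d_i*a_i - m_i, d_{i+1} = (1820 - m_{i+1}^2)/d_i, a_{i+1} = floor((a_0 + m_{i+1})/d_{i+1}):
  m_1 = 1*42 - 0 = 42, d_1 = (1820 - 42^2)/1 = 56/1 = 56, a_1 = floor((42 + 42)/56) = 1.
  m_2 = 56*1 - 42 = 14, d_2 = (1820 - 14^2)/56 = 1624/56 = 29, a_2 = floor((42 + 14)/29) = 1.
  m_3 = 29*1 - 14 = 15, d_3 = (1820 - 15^2)/29 = 1595/29 = 55, a_3 = floor((42 + 15)/55) = 1.
  m_4 = 55*1 - 15 = 40, d_4 = (1820 - 40^2)/55 = 220/55 = 4, a_4 = floor((42 + 40)/4) = 20.
  m_5 = 4*20 - 40 = 40, d_5 = (1820 - 40^2)/4 = 220/4 = 55, a_5 = floor((42 + 40)/55) = 1.
  m_6 = 55*1 - 40 = 15, d_6 = (1820 - 15^2)/55 = 1595/55 = 29, a_6 = floor((42 + 15)/29) = 1.
  m_7 = 29*1 - 15 = 14, d_7 = (1820 - 14^2)/29 = 1624/29 = 56, a_7 = floor((42 + 14)/56) = 1.
  m_8 = 56*1 - 14 = 42, d_8 = (1820 - 42^2)/56 = 56/56 = 1, a_8 = floor((42 + 42)/1) = 84.
  m_9 = 1*84 - 42 = 42, d_9 = (1820 - 42^2)/1 = 56/1 = 56: (m_9, d_9) = (m_1, d_1) = (42, 56), so from here the quotients repeat a_1, ..., a_8; the period length is 8.
So sqrt(1820) = [42; (1, 1, 1, 20, 1, 1, 1, 84)] with period length k = 8.
k is even, so the fundamental solution of x^2 - 1820y^2 = 1 is (p_{k-1}, q_{k-1}) = (p_7, q_7); compute convergents through index 7.
Convergents (p_i = a_i*p_{i-1} + p_{i-2}, q_i = a_i*q_{i-1} + q_{i-2} with p_{-2}=0, p_{-1}=1, q_{-2}=1, q_{-1}=0):
  i=0: a_0=42, p_0 = 42*1 + 0 = 42, q_0 = 42*0 + 1 = 1.
  i=1: a_1=1, p_1 = 1*42 + 1 = 43, q_1 = 1*1 + 0 = 1.
  i=2: a_2=1, p_2 = 1*43 + 42 = 85, q_2 = 1*1 + 1 = 2.
  i=3: a_3=1, p_3 = 1*85 + 43 = 128, q_3 = 1*2 + 1 = 3.
  i=4: a_4=20, p_4 = 20*128 + 85 = 2645, q_4 = 20*3 + 2 = 62.
  i=5: a_5=1, p_5 = 1*2645 + 128 = 2773, q_5 = 1*62 + 3 = 65.
  i=6: a_6=1, p_6 = 1*2773 + 2645 = 5418, q_6 = 1*65 + 62 = 127.
  i=7: a_7=1, p_7 = 1*5418 + 2773 = 8191, q_7 = 1*127 + 65 = 192.
Check: 8191^2 - 1820*192^2 = 67092481 - 67092480 = 1, so (x, y) = (8191, 192) solves the equation, and by the theorem it is the least positive solution.

(x, y) = (8191, 192)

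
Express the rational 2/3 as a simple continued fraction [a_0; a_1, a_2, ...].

[0; 1, 2]

Run the Euclidean algorithm on 2 and 3; the successive quotients are the partial quotients a_0, a_1, ... (each step inverts the fractional part left over by the previous one):
  2 = 0*3 + 2, so a_0 = 0.
  3 = 1*2 + 1, so a_1 = 1.
  2 = 2*1 + 0, so a_2 = 2.
The remainder reaches 0 after 3 divisions, so the expansion has 3 partial quotients, read off in order.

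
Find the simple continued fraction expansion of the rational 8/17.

[0; 2, 8]

Run the Euclidean algorithm on 8 and 17; the successive quotients are the partial quotients a_0, a_1, ... (each step inverts the fractional part left over by the previous one):
  8 = 0*17 + 8, so a_0 = 0.
  17 = 2*8 + 1, so a_1 = 2.
  8 = 8*1 + 0, so a_2 = 8.
The remainder reaches 0 after 3 divisions, so the expansion has 3 partial quotients, read off in order.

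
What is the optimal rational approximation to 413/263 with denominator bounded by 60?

Expand x = 413/263 as a continued fraction with the Euclidean algorithm:
  413 = 1*263 + 150, so a_0 = 1.
  263 = 1*150 + 113, so a_1 = 1.
  150 = 1*113 + 37, so a_2 = 1.
  113 = 3*37 + 2, so a_3 = 3.
  37 = 18*2 + 1, so a_4 = 18.
  2 = 2*1 + 0, so a_5 = 2.
so x = [1; 1, 1, 3, 18, 2].
Convergents (p_i = a_i*p_{i-1} + p_{i-2}, q_i = a_i*q_{i-1} + q_{i-2} with p_{-2}=0, p_{-1}=1, q_{-2}=1, q_{-1}=0), until the denominator exceeds 60:
  i=0: a_0=1, p_0 = 1*1 + 0 = 1, q_0 = 1*0 + 1 = 1.
  i=1: a_1=1, p_1 = 1*1 + 1 = 2, q_1 = 1*1 + 0 = 1.
  i=2: a_2=1, p_2 = 1*2 + 1 = 3, q_2 = 1*1 + 1 = 2.
  i=3: a_3=3, p_3 = 3*3 + 2 = 11, q_3 = 3*2 + 1 = 7.
  i=4: a_4=18, p_4 = 18*11 + 3 = 201, q_4 = 18*7 + 2 = 128.
q_4 = 128 > 60, so the last convergent with denominator <= 60 is p_3/q_3 = 11/7.
The closest fraction with denominator <= 60 is either p_3/q_3 or the intermediate fraction (k*p_3 + p_2)/(k*q_3 + q_2) with the largest k >= 1 whose denominator stays <= 60; these approach x as k grows, and every other convergent or intermediate fraction in range is farther away.
Largest k: floor((60 - q_2)/q_3) = floor((60 - 2)/7) = 8.
That gives (8*11 + 3)/(8*7 + 2) = 91/58.
Compare the errors: |x - 11/7| = |413*7 - 11*263|/(263*7) = 2/1841, and |x - 91/58| = |413*58 - 91*263|/(263*58) = 21/15254.
Cross-multiplying, 2*15254 = 30508 < 38661 = 21*1841, so 2/1841 is smaller: the convergent 11/7 is closer to x than 91/58.

11/7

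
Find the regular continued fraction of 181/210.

Run the Euclidean algorithm on 181 and 210; the successive quotients are the partial quotients a_0, a_1, ... (each step inverts the fractional part left over by the previous one):
  181 = 0*210 + 181, so a_0 = 0.
  210 = 1*181 + 29, so a_1 = 1.
  181 = 6*29 + 7, so a_2 = 6.
  29 = 4*7 + 1, so a_3 = 4.
  7 = 7*1 + 0, so a_4 = 7.
The remainder reaches 0 after 5 divisions, so the expansion has 5 partial quotients, read off in order.

[0; 1, 6, 4, 7]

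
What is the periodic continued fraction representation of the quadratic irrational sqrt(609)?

Write x_i = (sqrt(609) + m_i)/d_i with (m_0, d_0) = (0, 1). a_0 = floor(sqrt(609)) = 24, since 24^2 = 576 <= 609 < 625 = 25^2.
Iterate m_{i+1} = d_i*a_i - m_i, d_{i+1} = (609 - m_{i+1}^2)/d_i, a_{i+1} = floor((a_0 + m_{i+1})/d_{i+1}):
  m_1 = 1*24 - 0 = 24, d_1 = (609 - 24^2)/1 = 33/1 = 33, a_1 = floor((24 + 24)/33) = 1.
  m_2 = 33*1 - 24 = 9, d_2 = (609 - 9^2)/33 = 528/33 = 16, a_2 = floor((24 + 9)/16) = 2.
  m_3 = 16*2 - 9 = 23, d_3 = (609 - 23^2)/16 = 80/16 = 5, a_3 = floor((24 + 23)/5) = 9.
  m_4 = 5*9 - 23 = 22, d_4 = (609 - 22^2)/5 = 125/5 = 25, a_4 = floor((24 + 22)/25) = 1.
  m_5 = 25*1 - 22 = 3, d_5 = (609 - 3^2)/25 = 600/25 = 24, a_5 = floor((24 + 3)/24) = 1.
  m_6 = 24*1 - 3 = 21, d_6 = (609 - 21^2)/24 = 168/24 = 7, a_6 = floor((24 + 21)/7) = 6.
  m_7 = 7*6 - 21 = 21, d_7 = (609 - 21^2)/7 = 168/7 = 24, a_7 = floor((24 + 21)/24) = 1.
  m_8 = 24*1 - 21 = 3, d_8 = (609 - 3^2)/24 = 600/24 = 25, a_8 = floor((24 + 3)/25) = 1.
  m_9 = 25*1 - 3 = 22, d_9 = (609 - 22^2)/25 = 125/25 = 5, a_9 = floor((24 + 22)/5) = 9.
  m_10 = 5*9 - 22 = 23, d_10 = (609 - 23^2)/5 = 80/5 = 16, a_10 = floor((24 + 23)/16) = 2.
  m_11 = 16*2 - 23 = 9, d_11 = (609 - 9^2)/16 = 528/16 = 33, a_11 = floor((24 + 9)/33) = 1.
  m_12 = 33*1 - 9 = 24, d_12 = (609 - 24^2)/33 = 33/33 = 1, a_12 = floor((24 + 24)/1) = 48.
  m_13 = 1*48 - 24 = 24, d_13 = (609 - 24^2)/1 = 33/1 = 33: (m_13, d_13) = (m_1, d_1) = (24, 33), so from here the quotients repeat a_1, ..., a_12; the period length is 12.
Hence the expansion of sqrt(609) is a_0 = 24 followed by the repeating block 1, 2, 9, 1, 1, 6, 1, 1, 9, 2, 1, 48 (period 12).

[24; (1, 2, 9, 1, 1, 6, 1, 1, 9, 2, 1, 48)]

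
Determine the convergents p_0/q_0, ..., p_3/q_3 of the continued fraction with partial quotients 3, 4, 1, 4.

Using the convergent recurrence p_i = a_i*p_{i-1} + p_{i-2}, q_i = a_i*q_{i-1} + q_{i-2} with p_{-2}=0, p_{-1}=1, q_{-2}=1, q_{-1}=0:
  i=0: a_0=3, p_0 = 3*1 + 0 = 3, q_0 = 3*0 + 1 = 1.
  i=1: a_1=4, p_1 = 4*3 + 1 = 13, q_1 = 4*1 + 0 = 4.
  i=2: a_2=1, p_2 = 1*13 + 3 = 16, q_2 = 1*4 + 1 = 5.
  i=3: a_3=4, p_3 = 4*16 + 13 = 77, q_3 = 4*5 + 4 = 24.

3/1, 13/4, 16/5, 77/24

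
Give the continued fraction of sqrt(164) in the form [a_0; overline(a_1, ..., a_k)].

Write x_i = (sqrt(164) + m_i)/d_i with (m_0, d_0) = (0, 1). a_0 = floor(sqrt(164)) = 12, since 12^2 = 144 <= 164 < 169 = 13^2.
Iterate m_{i+1} = d_i*a_i - m_i, d_{i+1} = (164 - m_{i+1}^2)/d_i, a_{i+1} = floor((a_0 + m_{i+1})/d_{i+1}):
  m_1 = 1*12 - 0 = 12, d_1 = (164 - 12^2)/1 = 20/1 = 20, a_1 = floor((12 + 12)/20) = 1.
  m_2 = 20*1 - 12 = 8, d_2 = (164 - 8^2)/20 = 100/20 = 5, a_2 = floor((12 + 8)/5) = 4.
  m_3 = 5*4 - 8 = 12, d_3 = (164 - 12^2)/5 = 20/5 = 4, a_3 = floor((12 + 12)/4) = 6.
  m_4 = 4*6 - 12 = 12, d_4 = (164 - 12^2)/4 = 20/4 = 5, a_4 = floor((12 + 12)/5) = 4.
  m_5 = 5*4 - 12 = 8, d_5 = (164 - 8^2)/5 = 100/5 = 20, a_5 = floor((12 + 8)/20) = 1.
  m_6 = 20*1 - 8 = 12, d_6 = (164 - 12^2)/20 = 20/20 = 1, a_6 = floor((12 + 12)/1) = 24.
  m_7 = 1*24 - 12 = 12, d_7 = (164 - 12^2)/1 = 20/1 = 20: (m_7, d_7) = (m_1, d_1) = (12, 20), so from here the quotients repeat a_1, ..., a_6; the period length is 6.
Hence the expansion of sqrt(164) is a_0 = 12 followed by the repeating block 1, 4, 6, 4, 1, 24 (period 6).

[12; overline(1, 4, 6, 4, 1, 24)]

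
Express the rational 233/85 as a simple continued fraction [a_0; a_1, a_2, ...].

Run the Euclidean algorithm on 233 and 85; the successive quotients are the partial quotients a_0, a_1, ... (each step inverts the fractional part left over by the previous one):
  233 = 2*85 + 63, so a_0 = 2.
  85 = 1*63 + 22, so a_1 = 1.
  63 = 2*22 + 19, so a_2 = 2.
  22 = 1*19 + 3, so a_3 = 1.
  19 = 6*3 + 1, so a_4 = 6.
  3 = 3*1 + 0, so a_5 = 3.
The remainder reaches 0 after 6 divisions, so the expansion has 6 partial quotients, read off in order.

[2; 1, 2, 1, 6, 3]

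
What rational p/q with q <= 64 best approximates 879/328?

Expand x = 879/328 as a continued fraction with the Euclidean algorithm:
  879 = 2*328 + 223, so a_0 = 2.
  328 = 1*223 + 105, so a_1 = 1.
  223 = 2*105 + 13, so a_2 = 2.
  105 = 8*13 + 1, so a_3 = 8.
  13 = 13*1 + 0, so a_4 = 13.
so x = [2; 1, 2, 8, 13].
Convergents (p_i = a_i*p_{i-1} + p_{i-2}, q_i = a_i*q_{i-1} + q_{i-2} with p_{-2}=0, p_{-1}=1, q_{-2}=1, q_{-1}=0), until the denominator exceeds 64:
  i=0: a_0=2, p_0 = 2*1 + 0 = 2, q_0 = 2*0 + 1 = 1.
  i=1: a_1=1, p_1 = 1*2 + 1 = 3, q_1 = 1*1 + 0 = 1.
  i=2: a_2=2, p_2 = 2*3 + 2 = 8, q_2 = 2*1 + 1 = 3.
  i=3: a_3=8, p_3 = 8*8 + 3 = 67, q_3 = 8*3 + 1 = 25.
  i=4: a_4=13, p_4 = 13*67 + 8 = 879, q_4 = 13*25 + 3 = 328.
q_4 = 328 > 64, so the last convergent with denominator <= 64 is p_3/q_3 = 67/25.
The closest fraction with denominator <= 64 is either p_3/q_3 or the intermediate fraction (k*p_3 + p_2)/(k*q_3 + q_2) with the largest k >= 1 whose denominator stays <= 64; these approach x as k grows, and every other convergent or intermediate fraction in range is farther away.
Largest k: floor((64 - q_2)/q_3) = floor((64 - 3)/25) = 2.
That gives (2*67 + 8)/(2*25 + 3) = 142/53.
Compare the errors: |x - 67/25| = |879*25 - 67*328|/(328*25) = 1/8200, and |x - 142/53| = |879*53 - 142*328|/(328*53) = 11/17384.
Cross-multiplying, 1*17384 = 17384 < 90200 = 11*8200, so 1/8200 is smaller: the convergent 67/25 is closer to x than 142/53.

67/25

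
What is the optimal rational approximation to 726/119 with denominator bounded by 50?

Expand x = 726/119 as a continued fraction with the Euclidean algorithm:
  726 = 6*119 + 12, so a_0 = 6.
  119 = 9*12 + 11, so a_1 = 9.
  12 = 1*11 + 1, so a_2 = 1.
  11 = 11*1 + 0, so a_3 = 11.
so x = [6; 9, 1, 11].
Convergents (p_i = a_i*p_{i-1} + p_{i-2}, q_i = a_i*q_{i-1} + q_{i-2} with p_{-2}=0, p_{-1}=1, q_{-2}=1, q_{-1}=0), until the denominator exceeds 50:
  i=0: a_0=6, p_0 = 6*1 + 0 = 6, q_0 = 6*0 + 1 = 1.
  i=1: a_1=9, p_1 = 9*6 + 1 = 55, q_1 = 9*1 + 0 = 9.
  i=2: a_2=1, p_2 = 1*55 + 6 = 61, q_2 = 1*9 + 1 = 10.
  i=3: a_3=11, p_3 = 11*61 + 55 = 726, q_3 = 11*10 + 9 = 119.
q_3 = 119 > 50, so the last convergent with denominator <= 50 is p_2/q_2 = 61/10.
The closest fraction with denominator <= 50 is either p_2/q_2 or the intermediate fraction (k*p_2 + p_1)/(k*q_2 + q_1) with the largest k >= 1 whose denominator stays <= 50; these approach x as k grows, and every other convergent or intermediate fraction in range is farther away.
Largest k: floor((50 - q_1)/q_2) = floor((50 - 9)/10) = 4.
That gives (4*61 + 55)/(4*10 + 9) = 299/49.
Compare the errors: |x - 61/10| = |726*10 - 61*119|/(119*10) = 1/1190, and |x - 299/49| = |726*49 - 299*119|/(119*49) = 7/5831.
Cross-multiplying, 1*5831 = 5831 < 8330 = 7*1190, so 1/1190 is smaller: the convergent 61/10 is closer to x than 299/49.

61/10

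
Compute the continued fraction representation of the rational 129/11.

[11; 1, 2, 1, 2]

Run the Euclidean algorithm on 129 and 11; the successive quotients are the partial quotients a_0, a_1, ... (each step inverts the fractional part left over by the previous one):
  129 = 11*11 + 8, so a_0 = 11.
  11 = 1*8 + 3, so a_1 = 1.
  8 = 2*3 + 2, so a_2 = 2.
  3 = 1*2 + 1, so a_3 = 1.
  2 = 2*1 + 0, so a_4 = 2.
The remainder reaches 0 after 5 divisions, so the expansion has 5 partial quotients, read off in order.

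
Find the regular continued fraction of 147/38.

Run the Euclidean algorithm on 147 and 38; the successive quotients are the partial quotients a_0, a_1, ... (each step inverts the fractional part left over by the previous one):
  147 = 3*38 + 33, so a_0 = 3.
  38 = 1*33 + 5, so a_1 = 1.
  33 = 6*5 + 3, so a_2 = 6.
  5 = 1*3 + 2, so a_3 = 1.
  3 = 1*2 + 1, so a_4 = 1.
  2 = 2*1 + 0, so a_5 = 2.
The remainder reaches 0 after 6 divisions, so the expansion has 6 partial quotients, read off in order.

[3; 1, 6, 1, 1, 2]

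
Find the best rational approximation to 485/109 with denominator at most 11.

Expand x = 485/109 as a continued fraction with the Euclidean algorithm:
  485 = 4*109 + 49, so a_0 = 4.
  109 = 2*49 + 11, so a_1 = 2.
  49 = 4*11 + 5, so a_2 = 4.
  11 = 2*5 + 1, so a_3 = 2.
  5 = 5*1 + 0, so a_4 = 5.
so x = [4; 2, 4, 2, 5].
Convergents (p_i = a_i*p_{i-1} + p_{i-2}, q_i = a_i*q_{i-1} + q_{i-2} with p_{-2}=0, p_{-1}=1, q_{-2}=1, q_{-1}=0), until the denominator exceeds 11:
  i=0: a_0=4, p_0 = 4*1 + 0 = 4, q_0 = 4*0 + 1 = 1.
  i=1: a_1=2, p_1 = 2*4 + 1 = 9, q_1 = 2*1 + 0 = 2.
  i=2: a_2=4, p_2 = 4*9 + 4 = 40, q_2 = 4*2 + 1 = 9.
  i=3: a_3=2, p_3 = 2*40 + 9 = 89, q_3 = 2*9 + 2 = 20.
q_3 = 20 > 11, so the last convergent with denominator <= 11 is p_2/q_2 = 40/9.
The closest fraction with denominator <= 11 is either p_2/q_2 or the intermediate fraction (k*p_2 + p_1)/(k*q_2 + q_1) with the largest k >= 1 whose denominator stays <= 11; these approach x as k grows, and every other convergent or intermediate fraction in range is farther away.
Largest k: floor((11 - q_1)/q_2) = floor((11 - 2)/9) = 1.
That gives (1*40 + 9)/(1*9 + 2) = 49/11.
Compare the errors: |x - 40/9| = |485*9 - 40*109|/(109*9) = 5/981, and |x - 49/11| = |485*11 - 49*109|/(109*11) = 6/1199.
Cross-multiplying, 6*981 = 5886 < 5995 = 5*1199, so 6/1199 is smaller: the intermediate fraction 49/11 is closer to x than 40/9.

49/11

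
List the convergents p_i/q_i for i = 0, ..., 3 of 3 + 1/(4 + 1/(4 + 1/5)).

3/1, 13/4, 55/17, 288/89

Using the convergent recurrence p_i = a_i*p_{i-1} + p_{i-2}, q_i = a_i*q_{i-1} + q_{i-2} with p_{-2}=0, p_{-1}=1, q_{-2}=1, q_{-1}=0:
  i=0: a_0=3, p_0 = 3*1 + 0 = 3, q_0 = 3*0 + 1 = 1.
  i=1: a_1=4, p_1 = 4*3 + 1 = 13, q_1 = 4*1 + 0 = 4.
  i=2: a_2=4, p_2 = 4*13 + 3 = 55, q_2 = 4*4 + 1 = 17.
  i=3: a_3=5, p_3 = 5*55 + 13 = 288, q_3 = 5*17 + 4 = 89.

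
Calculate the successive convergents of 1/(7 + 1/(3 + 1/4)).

Using the convergent recurrence p_i = a_i*p_{i-1} + p_{i-2}, q_i = a_i*q_{i-1} + q_{i-2} with p_{-2}=0, p_{-1}=1, q_{-2}=1, q_{-1}=0:
  i=0: a_0=0, p_0 = 0*1 + 0 = 0, q_0 = 0*0 + 1 = 1.
  i=1: a_1=7, p_1 = 7*0 + 1 = 1, q_1 = 7*1 + 0 = 7.
  i=2: a_2=3, p_2 = 3*1 + 0 = 3, q_2 = 3*7 + 1 = 22.
  i=3: a_3=4, p_3 = 4*3 + 1 = 13, q_3 = 4*22 + 7 = 95.

0/1, 1/7, 3/22, 13/95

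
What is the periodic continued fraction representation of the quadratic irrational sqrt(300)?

Write x_i = (sqrt(300) + m_i)/d_i with (m_0, d_0) = (0, 1). a_0 = floor(sqrt(300)) = 17, since 17^2 = 289 <= 300 < 324 = 18^2.
Iterate m_{i+1} = d_i*a_i - m_i, d_{i+1} = (300 - m_{i+1}^2)/d_i, a_{i+1} = floor((a_0 + m_{i+1})/d_{i+1}):
  m_1 = 1*17 - 0 = 17, d_1 = (300 - 17^2)/1 = 11/1 = 11, a_1 = floor((17 + 17)/11) = 3.
  m_2 = 11*3 - 17 = 16, d_2 = (300 - 16^2)/11 = 44/11 = 4, a_2 = floor((17 + 16)/4) = 8.
  m_3 = 4*8 - 16 = 16, d_3 = (300 - 16^2)/4 = 44/4 = 11, a_3 = floor((17 + 16)/11) = 3.
  m_4 = 11*3 - 16 = 17, d_4 = (300 - 17^2)/11 = 11/11 = 1, a_4 = floor((17 + 17)/1) = 34.
  m_5 = 1*34 - 17 = 17, d_5 = (300 - 17^2)/1 = 11/1 = 11: (m_5, d_5) = (m_1, d_1) = (17, 11), so from here the quotients repeat a_1, ..., a_4; the period length is 4.
Hence the expansion of sqrt(300) is a_0 = 17 followed by the repeating block 3, 8, 3, 34 (period 4).

[17; (3, 8, 3, 34)]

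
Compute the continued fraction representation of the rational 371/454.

[0; 1, 4, 2, 7, 1, 4]

Run the Euclidean algorithm on 371 and 454; the successive quotients are the partial quotients a_0, a_1, ... (each step inverts the fractional part left over by the previous one):
  371 = 0*454 + 371, so a_0 = 0.
  454 = 1*371 + 83, so a_1 = 1.
  371 = 4*83 + 39, so a_2 = 4.
  83 = 2*39 + 5, so a_3 = 2.
  39 = 7*5 + 4, so a_4 = 7.
  5 = 1*4 + 1, so a_5 = 1.
  4 = 4*1 + 0, so a_6 = 4.
The remainder reaches 0 after 7 divisions, so the expansion has 7 partial quotients, read off in order.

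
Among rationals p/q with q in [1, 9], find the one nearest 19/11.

12/7

Expand x = 19/11 as a continued fraction with the Euclidean algorithm:
  19 = 1*11 + 8, so a_0 = 1.
  11 = 1*8 + 3, so a_1 = 1.
  8 = 2*3 + 2, so a_2 = 2.
  3 = 1*2 + 1, so a_3 = 1.
  2 = 2*1 + 0, so a_4 = 2.
so x = [1; 1, 2, 1, 2].
Convergents (p_i = a_i*p_{i-1} + p_{i-2}, q_i = a_i*q_{i-1} + q_{i-2} with p_{-2}=0, p_{-1}=1, q_{-2}=1, q_{-1}=0), until the denominator exceeds 9:
  i=0: a_0=1, p_0 = 1*1 + 0 = 1, q_0 = 1*0 + 1 = 1.
  i=1: a_1=1, p_1 = 1*1 + 1 = 2, q_1 = 1*1 + 0 = 1.
  i=2: a_2=2, p_2 = 2*2 + 1 = 5, q_2 = 2*1 + 1 = 3.
  i=3: a_3=1, p_3 = 1*5 + 2 = 7, q_3 = 1*3 + 1 = 4.
  i=4: a_4=2, p_4 = 2*7 + 5 = 19, q_4 = 2*4 + 3 = 11.
q_4 = 11 > 9, so the last convergent with denominator <= 9 is p_3/q_3 = 7/4.
The closest fraction with denominator <= 9 is either p_3/q_3 or the intermediate fraction (k*p_3 + p_2)/(k*q_3 + q_2) with the largest k >= 1 whose denominator stays <= 9; these approach x as k grows, and every other convergent or intermediate fraction in range is farther away.
Largest k: floor((9 - q_2)/q_3) = floor((9 - 3)/4) = 1.
That gives (1*7 + 5)/(1*4 + 3) = 12/7.
Compare the errors: |x - 7/4| = |19*4 - 7*11|/(11*4) = 1/44, and |x - 12/7| = |19*7 - 12*11|/(11*7) = 1/77.
Cross-multiplying, 1*44 = 44 < 77 = 1*77, so 1/77 is smaller: the intermediate fraction 12/7 is closer to x than 7/4.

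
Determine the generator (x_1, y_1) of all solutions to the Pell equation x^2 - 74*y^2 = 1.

(x, y) = (3699, 430)

First expand sqrt(74) as a continued fraction. With x_i = (sqrt(74) + m_i)/d_i and (m_0, d_0) = (0, 1): a_0 = floor(sqrt(74)) = 8, since 8^2 = 64 <= 74 < 81 = 9^2.
Iterate m_{i+1} = d_i*a_i - m_i, d_{i+1} = (74 - m_{i+1}^2)/d_i, a_{i+1} = floor((a_0 + m_{i+1})/d_{i+1}):
  m_1 = 1*8 - 0 = 8, d_1 = (74 - 8^2)/1 = 10/1 = 10, a_1 = floor((8 + 8)/10) = 1.
  m_2 = 10*1 - 8 = 2, d_2 = (74 - 2^2)/10 = 70/10 = 7, a_2 = floor((8 + 2)/7) = 1.
  m_3 = 7*1 - 2 = 5, d_3 = (74 - 5^2)/7 = 49/7 = 7, a_3 = floor((8 + 5)/7) = 1.
  m_4 = 7*1 - 5 = 2, d_4 = (74 - 2^2)/7 = 70/7 = 10, a_4 = floor((8 + 2)/10) = 1.
  m_5 = 10*1 - 2 = 8, d_5 = (74 - 8^2)/10 = 10/10 = 1, a_5 = floor((8 + 8)/1) = 16.
  m_6 = 1*16 - 8 = 8, d_6 = (74 - 8^2)/1 = 10/1 = 10: (m_6, d_6) = (m_1, d_1) = (8, 10), so from here the quotients repeat a_1, ..., a_5; the period length is 5.
So sqrt(74) = [8; (1, 1, 1, 1, 16)] with period length k = 5.
k is odd, so (p_{k-1}, q_{k-1}) only solves x^2 - 74y^2 = -1 and the fundamental solution of x^2 - 74y^2 = 1 is (p_{2k-1}, q_{2k-1}) = (p_9, q_9); compute convergents through index 9, running through the period twice.
Convergents (p_i = a_i*p_{i-1} + p_{i-2}, q_i = a_i*q_{i-1} + q_{i-2} with p_{-2}=0, p_{-1}=1, q_{-2}=1, q_{-1}=0):
  i=0: a_0=8, p_0 = 8*1 + 0 = 8, q_0 = 8*0 + 1 = 1.
  i=1: a_1=1, p_1 = 1*8 + 1 = 9, q_1 = 1*1 + 0 = 1.
  i=2: a_2=1, p_2 = 1*9 + 8 = 17, q_2 = 1*1 + 1 = 2.
  i=3: a_3=1, p_3 = 1*17 + 9 = 26, q_3 = 1*2 + 1 = 3.
  i=4: a_4=1, p_4 = 1*26 + 17 = 43, q_4 = 1*3 + 2 = 5.
  i=5: a_5=16, p_5 = 16*43 + 26 = 714, q_5 = 16*5 + 3 = 83.
  i=6: a_6=1, p_6 = 1*714 + 43 = 757, q_6 = 1*83 + 5 = 88.
  i=7: a_7=1, p_7 = 1*757 + 714 = 1471, q_7 = 1*88 + 83 = 171.
  i=8: a_8=1, p_8 = 1*1471 + 757 = 2228, q_8 = 1*171 + 88 = 259.
  i=9: a_9=1, p_9 = 1*2228 + 1471 = 3699, q_9 = 1*259 + 171 = 430.
Indeed p_4^2 - 74*q_4^2 = 1849 - 1850 = -1, not +1.
Check: 3699^2 - 74*430^2 = 13682601 - 13682600 = 1, so (x, y) = (3699, 430) solves the equation, and by the theorem it is the least positive solution.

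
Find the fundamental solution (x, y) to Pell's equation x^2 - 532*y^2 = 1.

First expand sqrt(532) as a continued fraction. With x_i = (sqrt(532) + m_i)/d_i and (m_0, d_0) = (0, 1): a_0 = floor(sqrt(532)) = 23, since 23^2 = 529 <= 532 < 576 = 24^2.
Iterate m_{i+1} = d_i*a_i - m_i, d_{i+1} = (532 - m_{i+1}^2)/d_i, a_{i+1} = floor((a_0 + m_{i+1})/d_{i+1}):
  m_1 = 1*23 - 0 = 23, d_1 = (532 - 23^2)/1 = 3/1 = 3, a_1 = floor((23 + 23)/3) = 15.
  m_2 = 3*15 - 23 = 22, d_2 = (532 - 22^2)/3 = 48/3 = 16, a_2 = floor((23 + 22)/16) = 2.
  m_3 = 16*2 - 22 = 10, d_3 = (532 - 10^2)/16 = 432/16 = 27, a_3 = floor((23 + 10)/27) = 1.
  m_4 = 27*1 - 10 = 17, d_4 = (532 - 17^2)/27 = 243/27 = 9, a_4 = floor((23 + 17)/9) = 4.
  m_5 = 9*4 - 17 = 19, d_5 = (532 - 19^2)/9 = 171/9 = 19, a_5 = floor((23 + 19)/19) = 2.
  m_6 = 19*2 - 19 = 19, d_6 = (532 - 19^2)/19 = 171/19 = 9, a_6 = floor((23 + 19)/9) = 4.
  m_7 = 9*4 - 19 = 17, d_7 = (532 - 17^2)/9 = 243/9 = 27, a_7 = floor((23 + 17)/27) = 1.
  m_8 = 27*1 - 17 = 10, d_8 = (532 - 10^2)/27 = 432/27 = 16, a_8 = floor((23 + 10)/16) = 2.
  m_9 = 16*2 - 10 = 22, d_9 = (532 - 22^2)/16 = 48/16 = 3, a_9 = floor((23 + 22)/3) = 15.
  m_10 = 3*15 - 22 = 23, d_10 = (532 - 23^2)/3 = 3/3 = 1, a_10 = floor((23 + 23)/1) = 46.
  m_11 = 1*46 - 23 = 23, d_11 = (532 - 23^2)/1 = 3/1 = 3: (m_11, d_11) = (m_1, d_1) = (23, 3), so from here the quotients repeat a_1, ..., a_10; the period length is 10.
So sqrt(532) = [23; (15, 2, 1, 4, 2, 4, 1, 2, 15, 46)] with period length k = 10.
k is even, so the fundamental solution of x^2 - 532y^2 = 1 is (p_{k-1}, q_{k-1}) = (p_9, q_9); compute convergents through index 9.
Convergents (p_i = a_i*p_{i-1} + p_{i-2}, q_i = a_i*q_{i-1} + q_{i-2} with p_{-2}=0, p_{-1}=1, q_{-2}=1, q_{-1}=0):
  i=0: a_0=23, p_0 = 23*1 + 0 = 23, q_0 = 23*0 + 1 = 1.
  i=1: a_1=15, p_1 = 15*23 + 1 = 346, q_1 = 15*1 + 0 = 15.
  i=2: a_2=2, p_2 = 2*346 + 23 = 715, q_2 = 2*15 + 1 = 31.
  i=3: a_3=1, p_3 = 1*715 + 346 = 1061, q_3 = 1*31 + 15 = 46.
  i=4: a_4=4, p_4 = 4*1061 + 715 = 4959, q_4 = 4*46 + 31 = 215.
  i=5: a_5=2, p_5 = 2*4959 + 1061 = 10979, q_5 = 2*215 + 46 = 476.
  i=6: a_6=4, p_6 = 4*10979 + 4959 = 48875, q_6 = 4*476 + 215 = 2119.
  i=7: a_7=1, p_7 = 1*48875 + 10979 = 59854, q_7 = 1*2119 + 476 = 2595.
  i=8: a_8=2, p_8 = 2*59854 + 48875 = 168583, q_8 = 2*2595 + 2119 = 7309.
  i=9: a_9=15, p_9 = 15*168583 + 59854 = 2588599, q_9 = 15*7309 + 2595 = 112230.
Check: 2588599^2 - 532*112230^2 = 6700844782801 - 6700844782800 = 1, so (x, y) = (2588599, 112230) solves the equation, and by the theorem it is the least positive solution.

(x, y) = (2588599, 112230)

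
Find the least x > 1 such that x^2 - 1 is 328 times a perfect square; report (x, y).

(x, y) = (163, 9)

First expand sqrt(328) as a continued fraction. With x_i = (sqrt(328) + m_i)/d_i and (m_0, d_0) = (0, 1): a_0 = floor(sqrt(328)) = 18, since 18^2 = 324 <= 328 < 361 = 19^2.
Iterate m_{i+1} = d_i*a_i - m_i, d_{i+1} = (328 - m_{i+1}^2)/d_i, a_{i+1} = floor((a_0 + m_{i+1})/d_{i+1}):
  m_1 = 1*18 - 0 = 18, d_1 = (328 - 18^2)/1 = 4/1 = 4, a_1 = floor((18 + 18)/4) = 9.
  m_2 = 4*9 - 18 = 18, d_2 = (328 - 18^2)/4 = 4/4 = 1, a_2 = floor((18 + 18)/1) = 36.
  m_3 = 1*36 - 18 = 18, d_3 = (328 - 18^2)/1 = 4/1 = 4: (m_3, d_3) = (m_1, d_1) = (18, 4), so from here the quotients repeat a_1, a_2; the period length is 2.
So sqrt(328) = [18; (9, 36)] with period length k = 2.
k is even, so the fundamental solution of x^2 - 328y^2 = 1 is (p_{k-1}, q_{k-1}) = (p_1, q_1); compute convergents through index 1.
Convergents (p_i = a_i*p_{i-1} + p_{i-2}, q_i = a_i*q_{i-1} + q_{i-2} with p_{-2}=0, p_{-1}=1, q_{-2}=1, q_{-1}=0):
  i=0: a_0=18, p_0 = 18*1 + 0 = 18, q_0 = 18*0 + 1 = 1.
  i=1: a_1=9, p_1 = 9*18 + 1 = 163, q_1 = 9*1 + 0 = 9.
Check: 163^2 - 328*9^2 = 26569 - 26568 = 1, so (x, y) = (163, 9) solves the equation, and by the theorem it is the least positive solution.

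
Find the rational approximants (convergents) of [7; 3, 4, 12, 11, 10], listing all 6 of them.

7/1, 22/3, 95/13, 1162/159, 12877/1762, 129932/17779

Using the convergent recurrence p_i = a_i*p_{i-1} + p_{i-2}, q_i = a_i*q_{i-1} + q_{i-2} with p_{-2}=0, p_{-1}=1, q_{-2}=1, q_{-1}=0:
  i=0: a_0=7, p_0 = 7*1 + 0 = 7, q_0 = 7*0 + 1 = 1.
  i=1: a_1=3, p_1 = 3*7 + 1 = 22, q_1 = 3*1 + 0 = 3.
  i=2: a_2=4, p_2 = 4*22 + 7 = 95, q_2 = 4*3 + 1 = 13.
  i=3: a_3=12, p_3 = 12*95 + 22 = 1162, q_3 = 12*13 + 3 = 159.
  i=4: a_4=11, p_4 = 11*1162 + 95 = 12877, q_4 = 11*159 + 13 = 1762.
  i=5: a_5=10, p_5 = 10*12877 + 1162 = 129932, q_5 = 10*1762 + 159 = 17779.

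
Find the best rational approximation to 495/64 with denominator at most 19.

Expand x = 495/64 as a continued fraction with the Euclidean algorithm:
  495 = 7*64 + 47, so a_0 = 7.
  64 = 1*47 + 17, so a_1 = 1.
  47 = 2*17 + 13, so a_2 = 2.
  17 = 1*13 + 4, so a_3 = 1.
  13 = 3*4 + 1, so a_4 = 3.
  4 = 4*1 + 0, so a_5 = 4.
so x = [7; 1, 2, 1, 3, 4].
Convergents (p_i = a_i*p_{i-1} + p_{i-2}, q_i = a_i*q_{i-1} + q_{i-2} with p_{-2}=0, p_{-1}=1, q_{-2}=1, q_{-1}=0), until the denominator exceeds 19:
  i=0: a_0=7, p_0 = 7*1 + 0 = 7, q_0 = 7*0 + 1 = 1.
  i=1: a_1=1, p_1 = 1*7 + 1 = 8, q_1 = 1*1 + 0 = 1.
  i=2: a_2=2, p_2 = 2*8 + 7 = 23, q_2 = 2*1 + 1 = 3.
  i=3: a_3=1, p_3 = 1*23 + 8 = 31, q_3 = 1*3 + 1 = 4.
  i=4: a_4=3, p_4 = 3*31 + 23 = 116, q_4 = 3*4 + 3 = 15.
  i=5: a_5=4, p_5 = 4*116 + 31 = 495, q_5 = 4*15 + 4 = 64.
q_5 = 64 > 19, so the last convergent with denominator <= 19 is p_4/q_4 = 116/15.
The closest fraction with denominator <= 19 is either p_4/q_4 or the intermediate fraction (k*p_4 + p_3)/(k*q_4 + q_3) with the largest k >= 1 whose denominator stays <= 19; these approach x as k grows, and every other convergent or intermediate fraction in range is farther away.
Largest k: floor((19 - q_3)/q_4) = floor((19 - 4)/15) = 1.
That gives (1*116 + 31)/(1*15 + 4) = 147/19.
Compare the errors: |x - 116/15| = |495*15 - 116*64|/(64*15) = 1/960, and |x - 147/19| = |495*19 - 147*64|/(64*19) = 3/1216.
Cross-multiplying, 1*1216 = 1216 < 2880 = 3*960, so 1/960 is smaller: the convergent 116/15 is closer to x than 147/19.

116/15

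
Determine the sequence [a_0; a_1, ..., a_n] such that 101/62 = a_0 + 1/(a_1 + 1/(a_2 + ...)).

Run the Euclidean algorithm on 101 and 62; the successive quotients are the partial quotients a_0, a_1, ... (each step inverts the fractional part left over by the previous one):
  101 = 1*62 + 39, so a_0 = 1.
  62 = 1*39 + 23, so a_1 = 1.
  39 = 1*23 + 16, so a_2 = 1.
  23 = 1*16 + 7, so a_3 = 1.
  16 = 2*7 + 2, so a_4 = 2.
  7 = 3*2 + 1, so a_5 = 3.
  2 = 2*1 + 0, so a_6 = 2.
The remainder reaches 0 after 7 divisions, so the expansion has 7 partial quotients, read off in order.

[1; 1, 1, 1, 2, 3, 2]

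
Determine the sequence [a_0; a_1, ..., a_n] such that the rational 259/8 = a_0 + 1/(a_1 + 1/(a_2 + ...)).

[32; 2, 1, 2]

Run the Euclidean algorithm on 259 and 8; the successive quotients are the partial quotients a_0, a_1, ... (each step inverts the fractional part left over by the previous one):
  259 = 32*8 + 3, so a_0 = 32.
  8 = 2*3 + 2, so a_1 = 2.
  3 = 1*2 + 1, so a_2 = 1.
  2 = 2*1 + 0, so a_3 = 2.
The remainder reaches 0 after 4 divisions, so the expansion has 4 partial quotients, read off in order.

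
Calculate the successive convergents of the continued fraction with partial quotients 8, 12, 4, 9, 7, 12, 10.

8/1, 97/12, 396/49, 3661/453, 26023/3220, 315937/39093, 3185393/394150

Using the convergent recurrence p_i = a_i*p_{i-1} + p_{i-2}, q_i = a_i*q_{i-1} + q_{i-2} with p_{-2}=0, p_{-1}=1, q_{-2}=1, q_{-1}=0:
  i=0: a_0=8, p_0 = 8*1 + 0 = 8, q_0 = 8*0 + 1 = 1.
  i=1: a_1=12, p_1 = 12*8 + 1 = 97, q_1 = 12*1 + 0 = 12.
  i=2: a_2=4, p_2 = 4*97 + 8 = 396, q_2 = 4*12 + 1 = 49.
  i=3: a_3=9, p_3 = 9*396 + 97 = 3661, q_3 = 9*49 + 12 = 453.
  i=4: a_4=7, p_4 = 7*3661 + 396 = 26023, q_4 = 7*453 + 49 = 3220.
  i=5: a_5=12, p_5 = 12*26023 + 3661 = 315937, q_5 = 12*3220 + 453 = 39093.
  i=6: a_6=10, p_6 = 10*315937 + 26023 = 3185393, q_6 = 10*39093 + 3220 = 394150.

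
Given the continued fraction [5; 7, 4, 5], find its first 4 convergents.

Using the convergent recurrence p_i = a_i*p_{i-1} + p_{i-2}, q_i = a_i*q_{i-1} + q_{i-2} with p_{-2}=0, p_{-1}=1, q_{-2}=1, q_{-1}=0:
  i=0: a_0=5, p_0 = 5*1 + 0 = 5, q_0 = 5*0 + 1 = 1.
  i=1: a_1=7, p_1 = 7*5 + 1 = 36, q_1 = 7*1 + 0 = 7.
  i=2: a_2=4, p_2 = 4*36 + 5 = 149, q_2 = 4*7 + 1 = 29.
  i=3: a_3=5, p_3 = 5*149 + 36 = 781, q_3 = 5*29 + 7 = 152.

5/1, 36/7, 149/29, 781/152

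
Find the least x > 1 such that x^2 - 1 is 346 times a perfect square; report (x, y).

(x, y) = (17299, 930)

First expand sqrt(346) as a continued fraction. With x_i = (sqrt(346) + m_i)/d_i and (m_0, d_0) = (0, 1): a_0 = floor(sqrt(346)) = 18, since 18^2 = 324 <= 346 < 361 = 19^2.
Iterate m_{i+1} = d_i*a_i - m_i, d_{i+1} = (346 - m_{i+1}^2)/d_i, a_{i+1} = floor((a_0 + m_{i+1})/d_{i+1}):
  m_1 = 1*18 - 0 = 18, d_1 = (346 - 18^2)/1 = 22/1 = 22, a_1 = floor((18 + 18)/22) = 1.
  m_2 = 22*1 - 18 = 4, d_2 = (346 - 4^2)/22 = 330/22 = 15, a_2 = floor((18 + 4)/15) = 1.
  m_3 = 15*1 - 4 = 11, d_3 = (346 - 11^2)/15 = 225/15 = 15, a_3 = floor((18 + 11)/15) = 1.
  m_4 = 15*1 - 11 = 4, d_4 = (346 - 4^2)/15 = 330/15 = 22, a_4 = floor((18 + 4)/22) = 1.
  m_5 = 22*1 - 4 = 18, d_5 = (346 - 18^2)/22 = 22/22 = 1, a_5 = floor((18 + 18)/1) = 36.
  m_6 = 1*36 - 18 = 18, d_6 = (346 - 18^2)/1 = 22/1 = 22: (m_6, d_6) = (m_1, d_1) = (18, 22), so from here the quotients repeat a_1, ..., a_5; the period length is 5.
So sqrt(346) = [18; (1, 1, 1, 1, 36)] with period length k = 5.
k is odd, so (p_{k-1}, q_{k-1}) only solves x^2 - 346y^2 = -1 and the fundamental solution of x^2 - 346y^2 = 1 is (p_{2k-1}, q_{2k-1}) = (p_9, q_9); compute convergents through index 9, running through the period twice.
Convergents (p_i = a_i*p_{i-1} + p_{i-2}, q_i = a_i*q_{i-1} + q_{i-2} with p_{-2}=0, p_{-1}=1, q_{-2}=1, q_{-1}=0):
  i=0: a_0=18, p_0 = 18*1 + 0 = 18, q_0 = 18*0 + 1 = 1.
  i=1: a_1=1, p_1 = 1*18 + 1 = 19, q_1 = 1*1 + 0 = 1.
  i=2: a_2=1, p_2 = 1*19 + 18 = 37, q_2 = 1*1 + 1 = 2.
  i=3: a_3=1, p_3 = 1*37 + 19 = 56, q_3 = 1*2 + 1 = 3.
  i=4: a_4=1, p_4 = 1*56 + 37 = 93, q_4 = 1*3 + 2 = 5.
  i=5: a_5=36, p_5 = 36*93 + 56 = 3404, q_5 = 36*5 + 3 = 183.
  i=6: a_6=1, p_6 = 1*3404 + 93 = 3497, q_6 = 1*183 + 5 = 188.
  i=7: a_7=1, p_7 = 1*3497 + 3404 = 6901, q_7 = 1*188 + 183 = 371.
  i=8: a_8=1, p_8 = 1*6901 + 3497 = 10398, q_8 = 1*371 + 188 = 559.
  i=9: a_9=1, p_9 = 1*10398 + 6901 = 17299, q_9 = 1*559 + 371 = 930.
Indeed p_4^2 - 346*q_4^2 = 8649 - 8650 = -1, not +1.
Check: 17299^2 - 346*930^2 = 299255401 - 299255400 = 1, so (x, y) = (17299, 930) solves the equation, and by the theorem it is the least positive solution.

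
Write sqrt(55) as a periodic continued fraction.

[7; (2, 2, 2, 14)]

Write x_i = (sqrt(55) + m_i)/d_i with (m_0, d_0) = (0, 1). a_0 = floor(sqrt(55)) = 7, since 7^2 = 49 <= 55 < 64 = 8^2.
Iterate m_{i+1} = d_i*a_i - m_i, d_{i+1} = (55 - m_{i+1}^2)/d_i, a_{i+1} = floor((a_0 + m_{i+1})/d_{i+1}):
  m_1 = 1*7 - 0 = 7, d_1 = (55 - 7^2)/1 = 6/1 = 6, a_1 = floor((7 + 7)/6) = 2.
  m_2 = 6*2 - 7 = 5, d_2 = (55 - 5^2)/6 = 30/6 = 5, a_2 = floor((7 + 5)/5) = 2.
  m_3 = 5*2 - 5 = 5, d_3 = (55 - 5^2)/5 = 30/5 = 6, a_3 = floor((7 + 5)/6) = 2.
  m_4 = 6*2 - 5 = 7, d_4 = (55 - 7^2)/6 = 6/6 = 1, a_4 = floor((7 + 7)/1) = 14.
  m_5 = 1*14 - 7 = 7, d_5 = (55 - 7^2)/1 = 6/1 = 6: (m_5, d_5) = (m_1, d_1) = (7, 6), so from here the quotients repeat a_1, ..., a_4; the period length is 4.
Hence the expansion of sqrt(55) is a_0 = 7 followed by the repeating block 2, 2, 2, 14 (period 4).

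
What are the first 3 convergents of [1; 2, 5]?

1/1, 3/2, 16/11

Using the convergent recurrence p_i = a_i*p_{i-1} + p_{i-2}, q_i = a_i*q_{i-1} + q_{i-2} with p_{-2}=0, p_{-1}=1, q_{-2}=1, q_{-1}=0:
  i=0: a_0=1, p_0 = 1*1 + 0 = 1, q_0 = 1*0 + 1 = 1.
  i=1: a_1=2, p_1 = 2*1 + 1 = 3, q_1 = 2*1 + 0 = 2.
  i=2: a_2=5, p_2 = 5*3 + 1 = 16, q_2 = 5*2 + 1 = 11.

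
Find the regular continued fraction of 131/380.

Run the Euclidean algorithm on 131 and 380; the successive quotients are the partial quotients a_0, a_1, ... (each step inverts the fractional part left over by the previous one):
  131 = 0*380 + 131, so a_0 = 0.
  380 = 2*131 + 118, so a_1 = 2.
  131 = 1*118 + 13, so a_2 = 1.
  118 = 9*13 + 1, so a_3 = 9.
  13 = 13*1 + 0, so a_4 = 13.
The remainder reaches 0 after 5 divisions, so the expansion has 5 partial quotients, read off in order.

[0; 2, 1, 9, 13]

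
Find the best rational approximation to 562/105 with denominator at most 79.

380/71

Expand x = 562/105 as a continued fraction with the Euclidean algorithm:
  562 = 5*105 + 37, so a_0 = 5.
  105 = 2*37 + 31, so a_1 = 2.
  37 = 1*31 + 6, so a_2 = 1.
  31 = 5*6 + 1, so a_3 = 5.
  6 = 6*1 + 0, so a_4 = 6.
so x = [5; 2, 1, 5, 6].
Convergents (p_i = a_i*p_{i-1} + p_{i-2}, q_i = a_i*q_{i-1} + q_{i-2} with p_{-2}=0, p_{-1}=1, q_{-2}=1, q_{-1}=0), until the denominator exceeds 79:
  i=0: a_0=5, p_0 = 5*1 + 0 = 5, q_0 = 5*0 + 1 = 1.
  i=1: a_1=2, p_1 = 2*5 + 1 = 11, q_1 = 2*1 + 0 = 2.
  i=2: a_2=1, p_2 = 1*11 + 5 = 16, q_2 = 1*2 + 1 = 3.
  i=3: a_3=5, p_3 = 5*16 + 11 = 91, q_3 = 5*3 + 2 = 17.
  i=4: a_4=6, p_4 = 6*91 + 16 = 562, q_4 = 6*17 + 3 = 105.
q_4 = 105 > 79, so the last convergent with denominator <= 79 is p_3/q_3 = 91/17.
The closest fraction with denominator <= 79 is either p_3/q_3 or the intermediate fraction (k*p_3 + p_2)/(k*q_3 + q_2) with the largest k >= 1 whose denominator stays <= 79; these approach x as k grows, and every other convergent or intermediate fraction in range is farther away.
Largest k: floor((79 - q_2)/q_3) = floor((79 - 3)/17) = 4.
That gives (4*91 + 16)/(4*17 + 3) = 380/71.
Compare the errors: |x - 91/17| = |562*17 - 91*105|/(105*17) = 1/1785, and |x - 380/71| = |562*71 - 380*105|/(105*71) = 2/7455.
Cross-multiplying, 2*1785 = 3570 < 7455 = 1*7455, so 2/7455 is smaller: the intermediate fraction 380/71 is closer to x than 91/17.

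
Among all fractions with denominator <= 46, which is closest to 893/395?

Expand x = 893/395 as a continued fraction with the Euclidean algorithm:
  893 = 2*395 + 103, so a_0 = 2.
  395 = 3*103 + 86, so a_1 = 3.
  103 = 1*86 + 17, so a_2 = 1.
  86 = 5*17 + 1, so a_3 = 5.
  17 = 17*1 + 0, so a_4 = 17.
so x = [2; 3, 1, 5, 17].
Convergents (p_i = a_i*p_{i-1} + p_{i-2}, q_i = a_i*q_{i-1} + q_{i-2} with p_{-2}=0, p_{-1}=1, q_{-2}=1, q_{-1}=0), until the denominator exceeds 46:
  i=0: a_0=2, p_0 = 2*1 + 0 = 2, q_0 = 2*0 + 1 = 1.
  i=1: a_1=3, p_1 = 3*2 + 1 = 7, q_1 = 3*1 + 0 = 3.
  i=2: a_2=1, p_2 = 1*7 + 2 = 9, q_2 = 1*3 + 1 = 4.
  i=3: a_3=5, p_3 = 5*9 + 7 = 52, q_3 = 5*4 + 3 = 23.
  i=4: a_4=17, p_4 = 17*52 + 9 = 893, q_4 = 17*23 + 4 = 395.
q_4 = 395 > 46, so the last convergent with denominator <= 46 is p_3/q_3 = 52/23.
The closest fraction with denominator <= 46 is either p_3/q_3 or the intermediate fraction (k*p_3 + p_2)/(k*q_3 + q_2) with the largest k >= 1 whose denominator stays <= 46; these approach x as k grows, and every other convergent or intermediate fraction in range is farther away.
Largest k: floor((46 - q_2)/q_3) = floor((46 - 4)/23) = 1.
That gives (1*52 + 9)/(1*23 + 4) = 61/27.
Compare the errors: |x - 52/23| = |893*23 - 52*395|/(395*23) = 1/9085, and |x - 61/27| = |893*27 - 61*395|/(395*27) = 16/10665.
Cross-multiplying, 1*10665 = 10665 < 145360 = 16*9085, so 1/9085 is smaller: the convergent 52/23 is closer to x than 61/27.

52/23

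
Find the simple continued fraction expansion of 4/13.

[0; 3, 4]

Run the Euclidean algorithm on 4 and 13; the successive quotients are the partial quotients a_0, a_1, ... (each step inverts the fractional part left over by the previous one):
  4 = 0*13 + 4, so a_0 = 0.
  13 = 3*4 + 1, so a_1 = 3.
  4 = 4*1 + 0, so a_2 = 4.
The remainder reaches 0 after 3 divisions, so the expansion has 3 partial quotients, read off in order.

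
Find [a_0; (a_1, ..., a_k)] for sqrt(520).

[22; (1, 4, 11, 4, 1, 44)]

Write x_i = (sqrt(520) + m_i)/d_i with (m_0, d_0) = (0, 1). a_0 = floor(sqrt(520)) = 22, since 22^2 = 484 <= 520 < 529 = 23^2.
Iterate m_{i+1} = d_i*a_i - m_i, d_{i+1} = (520 - m_{i+1}^2)/d_i, a_{i+1} = floor((a_0 + m_{i+1})/d_{i+1}):
  m_1 = 1*22 - 0 = 22, d_1 = (520 - 22^2)/1 = 36/1 = 36, a_1 = floor((22 + 22)/36) = 1.
  m_2 = 36*1 - 22 = 14, d_2 = (520 - 14^2)/36 = 324/36 = 9, a_2 = floor((22 + 14)/9) = 4.
  m_3 = 9*4 - 14 = 22, d_3 = (520 - 22^2)/9 = 36/9 = 4, a_3 = floor((22 + 22)/4) = 11.
  m_4 = 4*11 - 22 = 22, d_4 = (520 - 22^2)/4 = 36/4 = 9, a_4 = floor((22 + 22)/9) = 4.
  m_5 = 9*4 - 22 = 14, d_5 = (520 - 14^2)/9 = 324/9 = 36, a_5 = floor((22 + 14)/36) = 1.
  m_6 = 36*1 - 14 = 22, d_6 = (520 - 22^2)/36 = 36/36 = 1, a_6 = floor((22 + 22)/1) = 44.
  m_7 = 1*44 - 22 = 22, d_7 = (520 - 22^2)/1 = 36/1 = 36: (m_7, d_7) = (m_1, d_1) = (22, 36), so from here the quotients repeat a_1, ..., a_6; the period length is 6.
Hence the expansion of sqrt(520) is a_0 = 22 followed by the repeating block 1, 4, 11, 4, 1, 44 (period 6).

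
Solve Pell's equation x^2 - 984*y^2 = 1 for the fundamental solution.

First expand sqrt(984) as a continued fraction. With x_i = (sqrt(984) + m_i)/d_i and (m_0, d_0) = (0, 1): a_0 = floor(sqrt(984)) = 31, since 31^2 = 961 <= 984 < 1024 = 32^2.
Iterate m_{i+1} = d_i*a_i - m_i, d_{i+1} = (984 - m_{i+1}^2)/d_i, a_{i+1} = floor((a_0 + m_{i+1})/d_{i+1}):
  m_1 = 1*31 - 0 = 31, d_1 = (984 - 31^2)/1 = 23/1 = 23, a_1 = floor((31 + 31)/23) = 2.
  m_2 = 23*2 - 31 = 15, d_2 = (984 - 15^2)/23 = 759/23 = 33, a_2 = floor((31 + 15)/33) = 1.
  m_3 = 33*1 - 15 = 18, d_3 = (984 - 18^2)/33 = 660/33 = 20, a_3 = floor((31 + 18)/20) = 2.
  m_4 = 20*2 - 18 = 22, d_4 = (984 - 22^2)/20 = 500/20 = 25, a_4 = floor((31 + 22)/25) = 2.
  m_5 = 25*2 - 22 = 28, d_5 = (984 - 28^2)/25 = 200/25 = 8, a_5 = floor((31 + 28)/8) = 7.
  m_6 = 8*7 - 28 = 28, d_6 = (984 - 28^2)/8 = 200/8 = 25, a_6 = floor((31 + 28)/25) = 2.
  m_7 = 25*2 - 28 = 22, d_7 = (984 - 22^2)/25 = 500/25 = 20, a_7 = floor((31 + 22)/20) = 2.
  m_8 = 20*2 - 22 = 18, d_8 = (984 - 18^2)/20 = 660/20 = 33, a_8 = floor((31 + 18)/33) = 1.
  m_9 = 33*1 - 18 = 15, d_9 = (984 - 15^2)/33 = 759/33 = 23, a_9 = floor((31 + 15)/23) = 2.
  m_10 = 23*2 - 15 = 31, d_10 = (984 - 31^2)/23 = 23/23 = 1, a_10 = floor((31 + 31)/1) = 62.
  m_11 = 1*62 - 31 = 31, d_11 = (984 - 31^2)/1 = 23/1 = 23: (m_11, d_11) = (m_1, d_1) = (31, 23), so from here the quotients repeat a_1, ..., a_10; the period length is 10.
So sqrt(984) = [31; (2, 1, 2, 2, 7, 2, 2, 1, 2, 62)] with period length k = 10.
k is even, so the fundamental solution of x^2 - 984y^2 = 1 is (p_{k-1}, q_{k-1}) = (p_9, q_9); compute convergents through index 9.
Convergents (p_i = a_i*p_{i-1} + p_{i-2}, q_i = a_i*q_{i-1} + q_{i-2} with p_{-2}=0, p_{-1}=1, q_{-2}=1, q_{-1}=0):
  i=0: a_0=31, p_0 = 31*1 + 0 = 31, q_0 = 31*0 + 1 = 1.
  i=1: a_1=2, p_1 = 2*31 + 1 = 63, q_1 = 2*1 + 0 = 2.
  i=2: a_2=1, p_2 = 1*63 + 31 = 94, q_2 = 1*2 + 1 = 3.
  i=3: a_3=2, p_3 = 2*94 + 63 = 251, q_3 = 2*3 + 2 = 8.
  i=4: a_4=2, p_4 = 2*251 + 94 = 596, q_4 = 2*8 + 3 = 19.
  i=5: a_5=7, p_5 = 7*596 + 251 = 4423, q_5 = 7*19 + 8 = 141.
  i=6: a_6=2, p_6 = 2*4423 + 596 = 9442, q_6 = 2*141 + 19 = 301.
  i=7: a_7=2, p_7 = 2*9442 + 4423 = 23307, q_7 = 2*301 + 141 = 743.
  i=8: a_8=1, p_8 = 1*23307 + 9442 = 32749, q_8 = 1*743 + 301 = 1044.
  i=9: a_9=2, p_9 = 2*32749 + 23307 = 88805, q_9 = 2*1044 + 743 = 2831.
Check: 88805^2 - 984*2831^2 = 7886328025 - 7886328024 = 1, so (x, y) = (88805, 2831) solves the equation, and by the theorem it is the least positive solution.

(x, y) = (88805, 2831)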